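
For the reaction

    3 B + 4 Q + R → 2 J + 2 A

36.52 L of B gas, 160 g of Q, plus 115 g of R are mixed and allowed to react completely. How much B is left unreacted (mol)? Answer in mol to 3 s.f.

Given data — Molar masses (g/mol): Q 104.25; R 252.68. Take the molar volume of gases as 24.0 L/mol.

0.371 mol

n(B) = 36.52 / 24.0 = 1.522 mol
n(Q) = 160.0 / 104.25 = 1.535 mol
n(R) = 115.0 / 252.68 = 0.4551 mol
n/ν for B = 1.522/3 = 0.5073
n/ν for Q = 1.535/4 = 0.3838
n/ν for R = 0.4551/1 = 0.4551
Smallest n/ν is Q → limiting reagent.
B consumed = (3/4) × 1.535 = 1.151 mol
B remaining = 1.522 − 1.151 = 0.3710 mol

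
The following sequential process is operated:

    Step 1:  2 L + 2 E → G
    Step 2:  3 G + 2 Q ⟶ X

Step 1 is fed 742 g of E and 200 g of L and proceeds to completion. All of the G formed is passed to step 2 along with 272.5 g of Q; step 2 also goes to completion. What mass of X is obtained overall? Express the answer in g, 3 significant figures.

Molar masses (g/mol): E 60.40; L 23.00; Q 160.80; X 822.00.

Step 1:
n(E) = 742.0 / 60.40 = 12.28 mol
n(L) = 200.0 / 23.00 = 8.696 mol
n/ν for E = 12.28/2 = 6.140
n/ν for L = 8.696/2 = 4.348
Smallest n/ν is L → limiting reagent.
n(G) produced = (1/2) × 8.696 = 4.348 mol
Step 2:
n(G) available = 4.348 mol
n(Q) = 272.5 / 160.80 = 1.695 mol
n/ν for G = 4.348/3 = 1.449
n/ν for Q = 1.695/2 = 0.8475
Smallest n/ν is Q → limiting reagent.
n(X) = (1/2) × 1.695 = 0.8475 mol
mass = 0.8475 × 822.00 = 696.6 g

697 g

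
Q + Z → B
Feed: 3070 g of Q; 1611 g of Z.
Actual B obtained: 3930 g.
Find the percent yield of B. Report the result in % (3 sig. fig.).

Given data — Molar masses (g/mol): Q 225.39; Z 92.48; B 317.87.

90.8 %

n(Q) = 3070 / 225.39 = 13.62 mol
n(Z) = 1611 / 92.48 = 17.42 mol
n/ν for Q = 13.62/1 = 13.62
n/ν for Z = 17.42/1 = 17.42
Smallest n/ν is Q → limiting reagent.
theoretical n(B) = (1/1) × 13.62 = 13.62 mol → 4329 g
% yield = 3930 / 4329 × 100 = 90.78 %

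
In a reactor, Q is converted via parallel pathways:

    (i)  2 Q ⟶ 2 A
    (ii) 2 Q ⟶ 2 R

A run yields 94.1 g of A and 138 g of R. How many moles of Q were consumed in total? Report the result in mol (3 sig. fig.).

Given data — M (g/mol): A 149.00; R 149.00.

1.56 mol

n(A) = 94.1 / 149.00 = 0.6315 mol
n(R) = 138 / 149.00 = 0.9262 mol
n(Q) via (i) = (2/2)×0.6315 = 0.6315 mol
n(Q) via (ii) = (2/2)×0.9262 = 0.9262 mol
total n(Q) = 0.6315 + 0.9262 = 1.558 mol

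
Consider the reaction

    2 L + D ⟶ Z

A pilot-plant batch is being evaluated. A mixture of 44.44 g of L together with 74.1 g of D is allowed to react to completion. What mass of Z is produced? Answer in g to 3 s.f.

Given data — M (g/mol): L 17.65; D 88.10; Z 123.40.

104 g

n(L) = 44.44 / 17.65 = 2.518 mol
n(D) = 74.10 / 88.10 = 0.8411 mol
n/ν for L = 2.518/2 = 1.259
n/ν for D = 0.8411/1 = 0.8411
Smallest n/ν is D → limiting reagent.
n(Z) = (1/1) × 0.8411 = 0.8411 mol
mass = 0.8411 × 123.40 = 103.8 g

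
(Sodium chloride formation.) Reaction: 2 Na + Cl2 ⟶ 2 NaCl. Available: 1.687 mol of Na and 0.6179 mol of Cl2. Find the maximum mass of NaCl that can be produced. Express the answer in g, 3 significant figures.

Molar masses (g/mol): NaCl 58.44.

72.2 g

n(Na) = 1.687 mol
n(Cl2) = 0.6179 mol
n/ν for Na = 1.687/2 = 0.8435
n/ν for Cl2 = 0.6179/1 = 0.6179
Smallest n/ν is Cl2 → limiting reagent.
n(NaCl) = (2/1) × 0.6179 = 1.236 mol
mass = 1.236 × 58.44 = 72.23 g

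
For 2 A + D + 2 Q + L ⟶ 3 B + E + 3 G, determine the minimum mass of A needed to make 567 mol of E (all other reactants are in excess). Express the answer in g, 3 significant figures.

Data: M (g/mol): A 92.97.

n(E) = 567.0 mol
n(A) = (2/1) × 567.0 = 1134 mol
mass = 1134 × 92.97 = 105400 g

105000 g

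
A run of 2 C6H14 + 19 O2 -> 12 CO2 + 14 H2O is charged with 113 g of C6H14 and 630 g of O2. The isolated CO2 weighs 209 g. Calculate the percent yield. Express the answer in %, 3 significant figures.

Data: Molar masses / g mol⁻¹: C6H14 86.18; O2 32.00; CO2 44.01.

60.4 %

n(C6H14) = 113.0 / 86.18 = 1.311 mol
n(O2) = 630.0 / 32.00 = 19.69 mol
n/ν for C6H14 = 1.311/2 = 0.6555
n/ν for O2 = 19.69/19 = 1.036
Smallest n/ν is C6H14 → limiting reagent.
theoretical n(CO2) = (12/2) × 1.311 = 7.866 mol → 346.2 g
% yield = 209 / 346.2 × 100 = 60.37 %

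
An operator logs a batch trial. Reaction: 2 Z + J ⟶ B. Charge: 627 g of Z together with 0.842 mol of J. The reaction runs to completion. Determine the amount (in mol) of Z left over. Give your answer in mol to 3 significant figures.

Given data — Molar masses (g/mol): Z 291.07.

0.470 mol

n(Z) = 627.0 / 291.07 = 2.154 mol
n(J) = 0.8420 mol
n/ν for Z = 2.154/2 = 1.077
n/ν for J = 0.8420/1 = 0.8420
Smallest n/ν is J → limiting reagent.
Z consumed = (2/1) × 0.8420 = 1.684 mol
Z remaining = 2.154 − 1.684 = 0.4700 mol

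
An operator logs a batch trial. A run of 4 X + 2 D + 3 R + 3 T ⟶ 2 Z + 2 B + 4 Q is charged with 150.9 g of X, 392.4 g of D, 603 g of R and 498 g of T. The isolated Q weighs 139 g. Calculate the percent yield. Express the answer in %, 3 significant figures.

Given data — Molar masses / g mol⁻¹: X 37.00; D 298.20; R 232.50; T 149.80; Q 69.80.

n(X) = 150.9 / 37.00 = 4.078 mol
n(D) = 392.4 / 298.20 = 1.316 mol
n(R) = 603.0 / 232.50 = 2.594 mol
n(T) = 498.0 / 149.80 = 3.324 mol
n/ν for X = 4.078/4 = 1.020
n/ν for D = 1.316/2 = 0.6580
n/ν for R = 2.594/3 = 0.8647
n/ν for T = 3.324/3 = 1.108
Smallest n/ν is D → limiting reagent.
theoretical n(Q) = (4/2) × 1.316 = 2.632 mol → 183.7 g
% yield = 139 / 183.7 × 100 = 75.67 %

75.7 %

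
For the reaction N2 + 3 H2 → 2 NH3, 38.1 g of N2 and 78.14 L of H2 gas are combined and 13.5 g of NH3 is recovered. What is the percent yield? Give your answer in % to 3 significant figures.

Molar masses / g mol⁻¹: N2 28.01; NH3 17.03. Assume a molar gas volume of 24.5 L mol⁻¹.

n(N2) = 38.10 / 28.01 = 1.360 mol
n(H2) = 78.14 / 24.5 = 3.189 mol
n/ν for N2 = 1.360/1 = 1.360
n/ν for H2 = 3.189/3 = 1.063
Smallest n/ν is H2 → limiting reagent.
theoretical n(NH3) = (2/3) × 3.189 = 2.126 mol → 36.21 g
% yield = 13.5 / 36.21 × 100 = 37.28 %

37.3 %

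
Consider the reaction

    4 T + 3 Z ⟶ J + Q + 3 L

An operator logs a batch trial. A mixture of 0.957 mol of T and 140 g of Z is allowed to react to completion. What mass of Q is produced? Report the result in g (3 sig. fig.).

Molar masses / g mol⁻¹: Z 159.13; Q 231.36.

n(T) = 0.9570 mol
n(Z) = 140.0 / 159.13 = 0.8798 mol
n/ν → T: 0.2393, Z: 0.2933; T is limiting.
n(Q) = (1/4) × 0.9570 = 0.2393 mol
mass = 0.2393 × 231.36 = 55.36 g

55.4 g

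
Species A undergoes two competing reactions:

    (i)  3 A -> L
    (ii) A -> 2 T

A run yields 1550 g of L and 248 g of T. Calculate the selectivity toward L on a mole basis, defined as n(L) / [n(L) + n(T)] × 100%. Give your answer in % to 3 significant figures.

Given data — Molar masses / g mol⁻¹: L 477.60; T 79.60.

n(L) = 1550 / 477.60 = 3.245 mol
n(T) = 248 / 79.60 = 3.116 mol
selectivity = 3.245/(3.245+3.116) × 100 = 51.01 %

51.0 %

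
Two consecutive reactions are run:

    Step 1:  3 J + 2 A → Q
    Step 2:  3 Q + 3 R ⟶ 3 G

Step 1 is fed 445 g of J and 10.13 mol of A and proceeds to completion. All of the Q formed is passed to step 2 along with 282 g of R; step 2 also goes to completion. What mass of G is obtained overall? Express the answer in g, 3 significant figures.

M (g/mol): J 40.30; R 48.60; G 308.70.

1140 g

Step 1:
n(J) = 445.0 / 40.30 = 11.04 mol
n(A) = 10.13 mol
n/ν for J = 11.04/3 = 3.680
n/ν for A = 10.13/2 = 5.065
Smallest n/ν is J → limiting reagent.
n(Q) produced = (1/3) × 11.04 = 3.680 mol
Step 2:
n(Q) available = 3.680 mol
n(R) = 282.0 / 48.60 = 5.802 mol
n/ν for Q = 3.680/3 = 1.227
n/ν for R = 5.802/3 = 1.934
Smallest n/ν is Q → limiting reagent.
n(G) = (3/3) × 3.680 = 3.680 mol
mass = 3.680 × 308.70 = 1136 g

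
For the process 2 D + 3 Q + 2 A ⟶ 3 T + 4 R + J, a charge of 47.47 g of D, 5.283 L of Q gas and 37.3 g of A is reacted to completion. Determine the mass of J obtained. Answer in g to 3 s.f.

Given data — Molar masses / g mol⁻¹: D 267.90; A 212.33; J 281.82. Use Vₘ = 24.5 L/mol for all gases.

20.3 g

n(D) = 47.47 / 267.90 = 0.1772 mol
n(Q) = 5.283 / 24.5 = 0.2156 mol
n(A) = 37.30 / 212.33 = 0.1757 mol
n/ν for D = 0.1772/2 = 0.08860
n/ν for Q = 0.2156/3 = 0.07187
n/ν for A = 0.1757/2 = 0.08785
Smallest n/ν is Q → limiting reagent.
n(J) = (1/3) × 0.2156 = 0.07187 mol
mass = 0.07187 × 281.82 = 20.25 g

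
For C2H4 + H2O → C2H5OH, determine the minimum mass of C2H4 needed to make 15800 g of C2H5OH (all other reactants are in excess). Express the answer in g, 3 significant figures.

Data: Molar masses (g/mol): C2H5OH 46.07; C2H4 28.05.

n(C2H5OH) = 15800 / 46.07 = 343.0 mol
n(C2H4) = (1/1) × 343.0 = 343.0 mol
mass = 343.0 × 28.05 = 9621 g

9620 g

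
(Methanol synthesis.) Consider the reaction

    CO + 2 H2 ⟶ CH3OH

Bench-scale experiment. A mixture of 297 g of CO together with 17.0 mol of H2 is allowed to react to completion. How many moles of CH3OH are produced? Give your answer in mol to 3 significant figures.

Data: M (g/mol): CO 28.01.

n(CO) = 297.0 / 28.01 = 10.60 mol
n(H2) = 17.00 mol
n/ν for CO = 10.60/1 = 10.60
n/ν for H2 = 17.00/2 = 8.500
Smallest n/ν is H2 → limiting reagent.
n(CH3OH) = (1/2) × 17.00 = 8.500 mol

8.50 mol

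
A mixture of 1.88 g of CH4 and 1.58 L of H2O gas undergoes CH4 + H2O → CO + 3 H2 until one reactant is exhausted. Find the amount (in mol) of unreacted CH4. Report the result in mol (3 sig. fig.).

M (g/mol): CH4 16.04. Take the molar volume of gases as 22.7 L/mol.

0.0476 mol

n(CH4) = 1.880 / 16.04 = 0.1172 mol
n(H2O) = 1.580 / 22.7 = 0.06960 mol
n/ν → CH4: 0.1172, H2O: 0.06960; H2O is limiting.
CH4 consumed = (1/1) × 0.06960 = 0.06960 mol
CH4 remaining = 0.1172 − 0.06960 = 0.04760 mol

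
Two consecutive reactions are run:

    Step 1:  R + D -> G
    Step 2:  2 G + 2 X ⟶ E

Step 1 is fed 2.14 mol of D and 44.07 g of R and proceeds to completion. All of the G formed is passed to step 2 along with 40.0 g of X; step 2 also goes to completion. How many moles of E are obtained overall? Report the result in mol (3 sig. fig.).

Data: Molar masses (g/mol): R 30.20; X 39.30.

Step 1:
n(D) = 2.140 mol
n(R) = 44.07 / 30.20 = 1.459 mol
n/ν for D = 2.140/1 = 2.140
n/ν for R = 1.459/1 = 1.459
Smallest n/ν is R → limiting reagent.
n(G) produced = (1/1) × 1.459 = 1.459 mol
Step 2:
n(G) available = 1.459 mol
n(X) = 40.00 / 39.30 = 1.018 mol
n/ν for G = 1.459/2 = 0.7295
n/ν for X = 1.018/2 = 0.5090
Smallest n/ν is X → limiting reagent.
n(E) = (1/2) × 1.018 = 0.5090 mol

0.509 mol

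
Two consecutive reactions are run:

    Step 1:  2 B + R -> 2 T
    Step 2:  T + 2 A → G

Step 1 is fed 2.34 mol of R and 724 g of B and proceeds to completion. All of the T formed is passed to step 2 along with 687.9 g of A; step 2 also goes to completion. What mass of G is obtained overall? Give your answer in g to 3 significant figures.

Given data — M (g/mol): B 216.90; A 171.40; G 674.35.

Step 1:
n(R) = 2.340 mol
n(B) = 724.0 / 216.90 = 3.338 mol
n/ν for R = 2.340/1 = 2.340
n/ν for B = 3.338/2 = 1.669
Smallest n/ν is B → limiting reagent.
n(T) produced = (2/2) × 3.338 = 3.338 mol
Step 2:
n(T) available = 3.338 mol
n(A) = 687.9 / 171.40 = 4.013 mol
n/ν for T = 3.338/1 = 3.338
n/ν for A = 4.013/2 = 2.007
Smallest n/ν is A → limiting reagent.
n(G) = (1/2) × 4.013 = 2.007 mol
mass = 2.007 × 674.35 = 1353 g

1350 g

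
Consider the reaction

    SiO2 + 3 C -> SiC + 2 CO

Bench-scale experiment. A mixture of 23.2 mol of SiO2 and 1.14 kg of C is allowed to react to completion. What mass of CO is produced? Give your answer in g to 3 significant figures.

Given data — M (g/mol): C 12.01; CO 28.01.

n(SiO2) = 23.20 mol
n(C) = 1.140×1000 / 12.01 = 94.92 mol
n/ν → SiO2: 23.20, C: 31.64; SiO2 is limiting.
n(CO) = (2/1) × 23.20 = 46.40 mol
mass = 46.40 × 28.01 = 1300 g

1300 g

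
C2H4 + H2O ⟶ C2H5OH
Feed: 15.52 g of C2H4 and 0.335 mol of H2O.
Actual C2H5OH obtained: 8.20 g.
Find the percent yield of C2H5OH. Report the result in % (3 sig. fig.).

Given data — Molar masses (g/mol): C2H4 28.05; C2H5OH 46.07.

n(C2H4) = 15.52 / 28.05 = 0.5533 mol
n(H2O) = 0.3350 mol
n/ν → C2H4: 0.5533, H2O: 0.3350; H2O is limiting.
theoretical n(C2H5OH) = (1/1) × 0.3350 = 0.3350 mol → 15.43 g
% yield = 8.20 / 15.43 × 100 = 53.14 %

53.1 %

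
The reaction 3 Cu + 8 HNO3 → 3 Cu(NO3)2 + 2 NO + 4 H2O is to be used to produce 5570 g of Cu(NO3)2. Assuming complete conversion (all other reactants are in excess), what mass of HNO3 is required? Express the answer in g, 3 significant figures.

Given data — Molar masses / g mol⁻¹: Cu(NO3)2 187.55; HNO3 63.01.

4990 g

n(Cu(NO3)2) = 5570 / 187.55 = 29.70 mol
n(HNO3) = (8/3) × 29.70 = 79.20 mol
mass = 79.20 × 63.01 = 4990 g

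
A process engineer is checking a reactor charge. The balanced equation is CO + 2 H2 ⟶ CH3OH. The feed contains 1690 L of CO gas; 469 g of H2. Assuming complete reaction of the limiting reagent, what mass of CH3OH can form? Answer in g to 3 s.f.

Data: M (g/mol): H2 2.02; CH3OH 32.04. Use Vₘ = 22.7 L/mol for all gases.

2390 g

n(CO) = 1690 / 22.7 = 74.45 mol
n(H2) = 469.0 / 2.02 = 232.2 mol
n/ν for CO = 74.45/1 = 74.45
n/ν for H2 = 232.2/2 = 116.1
Smallest n/ν is CO → limiting reagent.
n(CH3OH) = (1/1) × 74.45 = 74.45 mol
mass = 74.45 × 32.04 = 2385 g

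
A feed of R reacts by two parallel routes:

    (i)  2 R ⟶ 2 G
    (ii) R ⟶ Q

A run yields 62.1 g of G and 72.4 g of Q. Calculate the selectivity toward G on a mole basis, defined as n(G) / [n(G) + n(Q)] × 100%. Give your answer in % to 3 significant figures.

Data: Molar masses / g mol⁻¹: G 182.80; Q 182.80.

n(G) = 62.1 / 182.80 = 0.3397 mol
n(Q) = 72.4 / 182.80 = 0.3961 mol
selectivity = 0.3397/(0.3397+0.3961) × 100 = 46.17 %

46.2 %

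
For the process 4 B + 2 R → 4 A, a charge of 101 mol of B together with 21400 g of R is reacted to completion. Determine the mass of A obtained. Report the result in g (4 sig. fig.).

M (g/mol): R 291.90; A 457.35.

n(B) = 101.0 mol
n(R) = 21400 / 291.90 = 73.31 mol
n/ν → B: 25.25, R: 36.66; B is limiting.
n(A) = (4/4) × 101.0 = 101.0 mol
mass = 101.0 × 457.35 = 46190 g

46190 g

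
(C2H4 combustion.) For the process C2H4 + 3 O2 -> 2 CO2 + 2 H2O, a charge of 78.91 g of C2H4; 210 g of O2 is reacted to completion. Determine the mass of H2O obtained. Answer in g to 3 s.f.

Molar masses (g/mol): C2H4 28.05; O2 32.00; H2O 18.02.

n(C2H4) = 78.91 / 28.05 = 2.813 mol
n(O2) = 210.0 / 32.00 = 6.563 mol
n/ν → C2H4: 2.813, O2: 2.188; O2 is limiting.
n(H2O) = (2/3) × 6.563 = 4.375 mol
mass = 4.375 × 18.02 = 78.84 g

78.8 g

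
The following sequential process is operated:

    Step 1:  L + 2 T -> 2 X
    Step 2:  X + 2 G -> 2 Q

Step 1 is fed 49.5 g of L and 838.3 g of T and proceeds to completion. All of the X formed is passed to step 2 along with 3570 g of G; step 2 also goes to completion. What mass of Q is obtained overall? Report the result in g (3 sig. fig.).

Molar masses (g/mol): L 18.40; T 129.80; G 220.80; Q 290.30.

Step 1:
n(L) = 49.50 / 18.40 = 2.690 mol
n(T) = 838.3 / 129.80 = 6.458 mol
n/ν for L = 2.690/1 = 2.690
n/ν for T = 6.458/2 = 3.229
Smallest n/ν is L → limiting reagent.
n(X) produced = (2/1) × 2.690 = 5.380 mol
Step 2:
n(X) available = 5.380 mol
n(G) = 3570 / 220.80 = 16.17 mol
n/ν for X = 5.380/1 = 5.380
n/ν for G = 16.17/2 = 8.085
Smallest n/ν is X → limiting reagent.
n(Q) = (2/1) × 5.380 = 10.76 mol
mass = 10.76 × 290.30 = 3124 g

3120 g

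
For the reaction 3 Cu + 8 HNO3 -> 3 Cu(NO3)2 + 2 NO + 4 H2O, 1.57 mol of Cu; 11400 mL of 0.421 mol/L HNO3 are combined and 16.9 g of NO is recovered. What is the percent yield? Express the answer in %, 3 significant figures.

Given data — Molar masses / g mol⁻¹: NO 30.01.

53.8 %

n(Cu) = 1.570 mol
n(HNO3) = 0.421 × 11400/1000 = 4.799 mol
n/ν → Cu: 0.5233, HNO3: 0.5999; Cu is limiting.
theoretical n(NO) = (2/3) × 1.570 = 1.047 mol → 31.42 g
% yield = 16.9 / 31.42 × 100 = 53.79 %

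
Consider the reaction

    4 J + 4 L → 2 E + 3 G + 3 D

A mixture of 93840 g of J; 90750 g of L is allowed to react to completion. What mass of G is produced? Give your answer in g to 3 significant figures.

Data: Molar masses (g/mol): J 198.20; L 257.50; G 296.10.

n(J) = 93840 / 198.20 = 473.5 mol
n(L) = 90750 / 257.50 = 352.4 mol
n/ν for J = 473.5/4 = 118.4
n/ν for L = 352.4/4 = 88.10
Smallest n/ν is L → limiting reagent.
n(G) = (3/4) × 352.4 = 264.3 mol
mass = 264.3 × 296.10 = 78260 g

78300 g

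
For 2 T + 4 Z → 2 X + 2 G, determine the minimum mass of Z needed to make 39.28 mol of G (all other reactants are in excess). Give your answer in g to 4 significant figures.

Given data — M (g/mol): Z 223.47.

n(G) = 39.28 mol
n(Z) = (4/2) × 39.28 = 78.56 mol
mass = 78.56 × 223.47 = 17560 g

17560 g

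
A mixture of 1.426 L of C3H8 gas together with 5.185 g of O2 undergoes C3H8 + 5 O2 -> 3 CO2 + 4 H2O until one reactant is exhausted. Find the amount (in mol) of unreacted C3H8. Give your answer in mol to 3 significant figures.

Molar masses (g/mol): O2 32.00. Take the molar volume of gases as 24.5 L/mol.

n(C3H8) = 1.426 / 24.5 = 0.05820 mol
n(O2) = 5.185 / 32.00 = 0.1620 mol
n/ν → C3H8: 0.05820, O2: 0.03240; O2 is limiting.
C3H8 consumed = (1/5) × 0.1620 = 0.03240 mol
C3H8 remaining = 0.05820 − 0.03240 = 0.02580 mol

0.0258 mol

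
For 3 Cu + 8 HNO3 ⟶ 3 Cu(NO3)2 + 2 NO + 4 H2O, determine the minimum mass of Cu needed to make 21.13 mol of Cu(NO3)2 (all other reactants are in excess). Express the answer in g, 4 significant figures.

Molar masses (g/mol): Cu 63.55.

n(Cu(NO3)2) = 21.13 mol
n(Cu) = (3/3) × 21.13 = 21.13 mol
mass = 21.13 × 63.55 = 1343 g

1343 g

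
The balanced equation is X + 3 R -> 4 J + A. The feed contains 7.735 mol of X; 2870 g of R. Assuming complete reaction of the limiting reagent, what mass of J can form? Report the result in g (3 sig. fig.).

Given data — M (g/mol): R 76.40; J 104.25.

3230 g

n(X) = 7.735 mol
n(R) = 2870 / 76.40 = 37.57 mol
n/ν → X: 7.735, R: 12.52; X is limiting.
n(J) = (4/1) × 7.735 = 30.94 mol
mass = 30.94 × 104.25 = 3225 g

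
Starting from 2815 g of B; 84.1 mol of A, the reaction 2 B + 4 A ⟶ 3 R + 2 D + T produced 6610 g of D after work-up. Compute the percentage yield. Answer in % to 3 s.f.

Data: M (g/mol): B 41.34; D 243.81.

64.5 %

n(B) = 2815 / 41.34 = 68.09 mol
n(A) = 84.10 mol
n/ν for B = 68.09/2 = 34.05
n/ν for A = 84.10/4 = 21.03
Smallest n/ν is A → limiting reagent.
theoretical n(D) = (2/4) × 84.10 = 42.05 mol → 10250 g
% yield = 6610 / 10250 × 100 = 64.49 %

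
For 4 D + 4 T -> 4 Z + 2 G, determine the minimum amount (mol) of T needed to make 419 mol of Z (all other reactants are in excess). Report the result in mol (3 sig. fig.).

419 mol

n(Z) = 419.0 mol
n(T) = (4/4) × 419.0 = 419.0 mol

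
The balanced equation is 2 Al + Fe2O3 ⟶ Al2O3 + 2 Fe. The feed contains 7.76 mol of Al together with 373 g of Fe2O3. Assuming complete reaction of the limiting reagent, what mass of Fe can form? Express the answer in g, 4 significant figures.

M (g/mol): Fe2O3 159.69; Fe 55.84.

n(Al) = 7.760 mol
n(Fe2O3) = 373.0 / 159.69 = 2.336 mol
n/ν for Al = 7.760/2 = 3.880
n/ν for Fe2O3 = 2.336/1 = 2.336
Smallest n/ν is Fe2O3 → limiting reagent.
n(Fe) = (2/1) × 2.336 = 4.672 mol
mass = 4.672 × 55.84 = 260.9 g

260.9 g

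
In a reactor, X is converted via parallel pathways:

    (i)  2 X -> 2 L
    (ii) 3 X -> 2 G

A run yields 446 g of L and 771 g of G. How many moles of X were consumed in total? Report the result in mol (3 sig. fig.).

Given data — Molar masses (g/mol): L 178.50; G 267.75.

6.82 mol

n(L) = 446 / 178.50 = 2.499 mol
n(G) = 771 / 267.75 = 2.880 mol
n(X) via (i) = (2/2)×2.499 = 2.499 mol
n(X) via (ii) = (3/2)×2.880 = 4.320 mol
total n(X) = 2.499 + 4.320 = 6.819 mol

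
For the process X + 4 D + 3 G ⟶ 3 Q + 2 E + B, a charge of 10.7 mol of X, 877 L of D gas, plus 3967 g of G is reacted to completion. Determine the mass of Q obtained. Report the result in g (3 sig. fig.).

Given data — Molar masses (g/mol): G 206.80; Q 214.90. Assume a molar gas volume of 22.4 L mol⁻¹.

n(X) = 10.70 mol
n(D) = 877.0 / 22.4 = 39.15 mol
n(G) = 3967 / 206.80 = 19.18 mol
n/ν → X: 10.70, D: 9.788, G: 6.393; G is limiting.
n(Q) = (3/3) × 19.18 = 19.18 mol
mass = 19.18 × 214.90 = 4122 g

4120 g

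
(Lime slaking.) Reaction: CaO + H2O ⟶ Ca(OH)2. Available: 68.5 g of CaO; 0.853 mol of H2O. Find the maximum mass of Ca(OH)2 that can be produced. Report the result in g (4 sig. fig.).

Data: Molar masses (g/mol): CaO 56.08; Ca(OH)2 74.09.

n(CaO) = 68.50 / 56.08 = 1.221 mol
n(H2O) = 0.8530 mol
n/ν for CaO = 1.221/1 = 1.221
n/ν for H2O = 0.8530/1 = 0.8530
Smallest n/ν is H2O → limiting reagent.
n(Ca(OH)2) = (1/1) × 0.8530 = 0.8530 mol
mass = 0.8530 × 74.09 = 63.20 g

63.20 g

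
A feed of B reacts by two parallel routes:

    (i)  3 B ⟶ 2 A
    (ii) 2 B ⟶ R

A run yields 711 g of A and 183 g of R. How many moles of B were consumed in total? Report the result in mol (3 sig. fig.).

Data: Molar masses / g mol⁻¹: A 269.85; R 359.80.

n(A) = 711 / 269.85 = 2.635 mol
n(R) = 183 / 359.80 = 0.5086 mol
n(B) via (i) = (3/2)×2.635 = 3.953 mol
n(B) via (ii) = (2/1)×0.5086 = 1.017 mol
total n(B) = 3.953 + 1.017 = 4.970 mol

4.97 mol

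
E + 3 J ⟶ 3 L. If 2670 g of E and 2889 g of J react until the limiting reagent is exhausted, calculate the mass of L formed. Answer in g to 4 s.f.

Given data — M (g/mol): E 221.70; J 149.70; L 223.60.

n(E) = 2670 / 221.70 = 12.04 mol
n(J) = 2889 / 149.70 = 19.30 mol
n/ν → E: 12.04, J: 6.433; J is limiting.
n(L) = (3/3) × 19.30 = 19.30 mol
mass = 19.30 × 223.60 = 4315 g

4315 g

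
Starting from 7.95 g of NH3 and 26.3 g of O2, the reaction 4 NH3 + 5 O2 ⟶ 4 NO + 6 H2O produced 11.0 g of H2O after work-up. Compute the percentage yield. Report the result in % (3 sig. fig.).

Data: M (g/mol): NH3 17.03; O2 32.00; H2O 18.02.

n(NH3) = 7.950 / 17.03 = 0.4668 mol
n(O2) = 26.30 / 32.00 = 0.8219 mol
n/ν → NH3: 0.1167, O2: 0.1644; NH3 is limiting.
theoretical n(H2O) = (6/4) × 0.4668 = 0.7002 mol → 12.62 g
% yield = 11.0 / 12.62 × 100 = 87.16 %

87.2 %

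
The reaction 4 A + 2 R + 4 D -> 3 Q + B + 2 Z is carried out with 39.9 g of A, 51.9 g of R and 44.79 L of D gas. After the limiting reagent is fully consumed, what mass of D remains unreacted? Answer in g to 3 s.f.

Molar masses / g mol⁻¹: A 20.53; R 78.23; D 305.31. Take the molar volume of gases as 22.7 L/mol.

197 g

n(A) = 39.90 / 20.53 = 1.943 mol
n(R) = 51.90 / 78.23 = 0.6634 mol
n(D) = 44.79 / 22.7 = 1.973 mol
n/ν for A = 1.943/4 = 0.4858
n/ν for R = 0.6634/2 = 0.3317
n/ν for D = 1.973/4 = 0.4933
Smallest n/ν is R → limiting reagent.
D consumed = (4/2) × 0.6634 = 1.327 mol
D remaining = 1.973 − 1.327 = 0.6460 mol
mass = 0.6460 × 305.31 = 197.2 g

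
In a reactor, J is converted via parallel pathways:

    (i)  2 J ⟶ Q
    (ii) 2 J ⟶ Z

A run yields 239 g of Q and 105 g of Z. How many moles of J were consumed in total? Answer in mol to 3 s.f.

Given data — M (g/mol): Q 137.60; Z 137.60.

n(Q) = 239 / 137.60 = 1.737 mol
n(Z) = 105 / 137.60 = 0.7631 mol
n(J) via (i) = (2/1)×1.737 = 3.474 mol
n(J) via (ii) = (2/1)×0.7631 = 1.526 mol
total n(J) = 3.474 + 1.526 = 5.000 mol

5.00 mol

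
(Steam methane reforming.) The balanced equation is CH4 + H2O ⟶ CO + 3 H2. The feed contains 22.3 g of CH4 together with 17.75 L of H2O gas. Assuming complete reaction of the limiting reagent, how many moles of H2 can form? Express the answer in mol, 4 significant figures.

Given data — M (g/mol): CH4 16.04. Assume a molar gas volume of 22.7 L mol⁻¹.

n(CH4) = 22.30 / 16.04 = 1.390 mol
n(H2O) = 17.75 / 22.7 = 0.7819 mol
n/ν for CH4 = 1.390/1 = 1.390
n/ν for H2O = 0.7819/1 = 0.7819
Smallest n/ν is H2O → limiting reagent.
n(H2) = (3/1) × 0.7819 = 2.346 mol

2.346 mol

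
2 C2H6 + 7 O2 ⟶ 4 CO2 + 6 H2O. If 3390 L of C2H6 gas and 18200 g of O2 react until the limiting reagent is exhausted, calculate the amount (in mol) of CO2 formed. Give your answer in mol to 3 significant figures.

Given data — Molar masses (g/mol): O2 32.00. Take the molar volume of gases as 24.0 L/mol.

n(C2H6) = 3390 / 24.0 = 141.3 mol
n(O2) = 18200 / 32.00 = 568.8 mol
n/ν → C2H6: 70.65, O2: 81.26; C2H6 is limiting.
n(CO2) = (4/2) × 141.3 = 282.6 mol

283 mol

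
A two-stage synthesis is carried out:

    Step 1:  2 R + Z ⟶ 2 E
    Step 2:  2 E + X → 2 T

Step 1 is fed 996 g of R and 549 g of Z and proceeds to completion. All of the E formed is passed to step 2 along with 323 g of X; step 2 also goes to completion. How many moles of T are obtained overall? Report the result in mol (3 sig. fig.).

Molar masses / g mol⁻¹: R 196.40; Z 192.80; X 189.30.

Step 1:
n(R) = 996.0 / 196.40 = 5.071 mol
n(Z) = 549.0 / 192.80 = 2.848 mol
n/ν → R: 2.536, Z: 2.848; R is limiting.
n(E) produced = (2/2) × 5.071 = 5.071 mol
Step 2:
n(E) available = 5.071 mol
n(X) = 323.0 / 189.30 = 1.706 mol
n/ν → E: 2.536, X: 1.706; X is limiting.
n(T) = (2/1) × 1.706 = 3.412 mol

3.41 mol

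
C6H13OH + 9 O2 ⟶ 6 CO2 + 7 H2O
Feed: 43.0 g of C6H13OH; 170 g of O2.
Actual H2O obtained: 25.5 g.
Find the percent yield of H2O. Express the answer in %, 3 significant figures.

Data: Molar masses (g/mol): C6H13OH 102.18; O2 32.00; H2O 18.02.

48.0 %

n(C6H13OH) = 43.00 / 102.18 = 0.4208 mol
n(O2) = 170.0 / 32.00 = 5.313 mol
n/ν → C6H13OH: 0.4208, O2: 0.5903; C6H13OH is limiting.
theoretical n(H2O) = (7/1) × 0.4208 = 2.946 mol → 53.09 g
% yield = 25.5 / 53.09 × 100 = 48.03 %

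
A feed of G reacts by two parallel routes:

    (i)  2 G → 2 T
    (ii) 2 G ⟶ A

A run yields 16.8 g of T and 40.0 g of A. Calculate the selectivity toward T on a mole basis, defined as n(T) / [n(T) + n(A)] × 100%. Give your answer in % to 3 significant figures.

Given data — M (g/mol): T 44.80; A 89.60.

n(T) = 16.8 / 44.80 = 0.3750 mol
n(A) = 40.0 / 89.60 = 0.4464 mol
selectivity = 0.3750/(0.3750+0.4464) × 100 = 45.65 %

45.7 %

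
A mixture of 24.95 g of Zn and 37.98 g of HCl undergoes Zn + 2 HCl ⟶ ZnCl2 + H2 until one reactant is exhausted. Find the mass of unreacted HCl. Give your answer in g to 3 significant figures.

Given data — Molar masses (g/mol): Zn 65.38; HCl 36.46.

10.2 g

n(Zn) = 24.95 / 65.38 = 0.3816 mol
n(HCl) = 37.98 / 36.46 = 1.042 mol
n/ν for Zn = 0.3816/1 = 0.3816
n/ν for HCl = 1.042/2 = 0.5210
Smallest n/ν is Zn → limiting reagent.
HCl consumed = (2/1) × 0.3816 = 0.7632 mol
HCl remaining = 1.042 − 0.7632 = 0.2788 mol
mass = 0.2788 × 36.46 = 10.17 g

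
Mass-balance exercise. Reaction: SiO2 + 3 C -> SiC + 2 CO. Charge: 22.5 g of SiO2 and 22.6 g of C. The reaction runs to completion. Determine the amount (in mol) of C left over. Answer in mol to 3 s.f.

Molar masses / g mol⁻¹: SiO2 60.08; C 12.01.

0.758 mol

n(SiO2) = 22.50 / 60.08 = 0.3745 mol
n(C) = 22.60 / 12.01 = 1.882 mol
n/ν for SiO2 = 0.3745/1 = 0.3745
n/ν for C = 1.882/3 = 0.6273
Smallest n/ν is SiO2 → limiting reagent.
C consumed = (3/1) × 0.3745 = 1.124 mol
C remaining = 1.882 − 1.124 = 0.7580 mol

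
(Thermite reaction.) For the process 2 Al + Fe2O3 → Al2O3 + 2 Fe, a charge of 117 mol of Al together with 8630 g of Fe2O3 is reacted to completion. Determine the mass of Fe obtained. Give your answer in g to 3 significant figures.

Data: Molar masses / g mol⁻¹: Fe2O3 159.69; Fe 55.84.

n(Al) = 117.0 mol
n(Fe2O3) = 8630 / 159.69 = 54.04 mol
n/ν → Al: 58.50, Fe2O3: 54.04; Fe2O3 is limiting.
n(Fe) = (2/1) × 54.04 = 108.1 mol
mass = 108.1 × 55.84 = 6036 g

6040 g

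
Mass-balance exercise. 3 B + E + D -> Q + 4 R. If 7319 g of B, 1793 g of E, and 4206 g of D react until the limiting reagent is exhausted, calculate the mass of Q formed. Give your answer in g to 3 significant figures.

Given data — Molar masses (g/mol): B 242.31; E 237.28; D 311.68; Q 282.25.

n(B) = 7319 / 242.31 = 30.21 mol
n(E) = 1793 / 237.28 = 7.556 mol
n(D) = 4206 / 311.68 = 13.49 mol
n/ν → B: 10.07, E: 7.556, D: 13.49; E is limiting.
n(Q) = (1/1) × 7.556 = 7.556 mol
mass = 7.556 × 282.25 = 2133 g

2130 g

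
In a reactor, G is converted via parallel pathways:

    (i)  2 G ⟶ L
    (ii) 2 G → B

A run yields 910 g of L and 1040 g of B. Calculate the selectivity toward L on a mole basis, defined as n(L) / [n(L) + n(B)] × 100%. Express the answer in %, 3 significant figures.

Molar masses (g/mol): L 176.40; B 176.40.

n(L) = 910 / 176.40 = 5.159 mol
n(B) = 1040 / 176.40 = 5.896 mol
selectivity = 5.159/(5.159+5.896) × 100 = 46.67 %

46.7 %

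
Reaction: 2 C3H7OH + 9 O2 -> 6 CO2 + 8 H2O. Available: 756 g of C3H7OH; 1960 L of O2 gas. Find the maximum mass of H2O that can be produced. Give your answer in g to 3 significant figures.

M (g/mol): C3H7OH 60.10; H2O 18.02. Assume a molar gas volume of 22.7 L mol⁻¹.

907 g

n(C3H7OH) = 756.0 / 60.10 = 12.58 mol
n(O2) = 1960 / 22.7 = 86.34 mol
n/ν → C3H7OH: 6.290, O2: 9.593; C3H7OH is limiting.
n(H2O) = (8/2) × 12.58 = 50.32 mol
mass = 50.32 × 18.02 = 906.8 g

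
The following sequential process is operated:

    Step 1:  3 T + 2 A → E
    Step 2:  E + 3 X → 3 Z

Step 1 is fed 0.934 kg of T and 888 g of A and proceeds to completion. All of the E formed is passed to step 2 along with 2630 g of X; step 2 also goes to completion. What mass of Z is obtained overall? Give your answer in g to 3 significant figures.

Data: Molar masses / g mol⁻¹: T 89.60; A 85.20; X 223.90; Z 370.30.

Step 1:
n(T) = 0.9340×1000 / 89.60 = 10.42 mol
n(A) = 888.0 / 85.20 = 10.42 mol
n/ν → T: 3.473, A: 5.210; T is limiting.
n(E) produced = (1/3) × 10.42 = 3.473 mol
Step 2:
n(E) available = 3.473 mol
n(X) = 2630 / 223.90 = 11.75 mol
n/ν → E: 3.473, X: 3.917; E is limiting.
n(Z) = (3/1) × 3.473 = 10.42 mol
mass = 10.42 × 370.30 = 3859 g

3860 g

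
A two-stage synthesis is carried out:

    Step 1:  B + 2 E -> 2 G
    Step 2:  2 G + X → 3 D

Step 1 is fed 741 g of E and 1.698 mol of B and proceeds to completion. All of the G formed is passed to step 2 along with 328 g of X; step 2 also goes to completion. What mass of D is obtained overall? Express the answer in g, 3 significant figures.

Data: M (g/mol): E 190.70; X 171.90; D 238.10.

1210 g

Step 1:
n(E) = 741.0 / 190.70 = 3.886 mol
n(B) = 1.698 mol
n/ν for E = 3.886/2 = 1.943
n/ν for B = 1.698/1 = 1.698
Smallest n/ν is B → limiting reagent.
n(G) produced = (2/1) × 1.698 = 3.396 mol
Step 2:
n(G) available = 3.396 mol
n(X) = 328.0 / 171.90 = 1.908 mol
n/ν for G = 3.396/2 = 1.698
n/ν for X = 1.908/1 = 1.908
Smallest n/ν is G → limiting reagent.
n(D) = (3/2) × 3.396 = 5.094 mol
mass = 5.094 × 238.10 = 1213 g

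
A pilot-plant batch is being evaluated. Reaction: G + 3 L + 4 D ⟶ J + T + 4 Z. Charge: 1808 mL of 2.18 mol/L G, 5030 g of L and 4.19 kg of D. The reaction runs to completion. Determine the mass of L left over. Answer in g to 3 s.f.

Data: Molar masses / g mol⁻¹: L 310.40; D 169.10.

n(G) = 2.18 × 1808/1000 = 3.941 mol
n(L) = 5030 / 310.40 = 16.20 mol
n(D) = 4.190×1000 / 169.10 = 24.78 mol
n/ν for G = 3.941/1 = 3.941
n/ν for L = 16.20/3 = 5.400
n/ν for D = 24.78/4 = 6.195
Smallest n/ν is G → limiting reagent.
L consumed = (3/1) × 3.941 = 11.82 mol
L remaining = 16.20 − 11.82 = 4.380 mol
mass = 4.380 × 310.40 = 1360 g

1360 g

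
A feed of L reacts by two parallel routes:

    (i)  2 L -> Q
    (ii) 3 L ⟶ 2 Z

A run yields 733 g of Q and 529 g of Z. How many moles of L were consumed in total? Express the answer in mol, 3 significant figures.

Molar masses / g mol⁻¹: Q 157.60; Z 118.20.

n(Q) = 733 / 157.60 = 4.651 mol
n(Z) = 529 / 118.20 = 4.475 mol
n(L) via (i) = (2/1)×4.651 = 9.302 mol
n(L) via (ii) = (3/2)×4.475 = 6.713 mol
total n(L) = 9.302 + 6.713 = 16.02 mol

16.0 mol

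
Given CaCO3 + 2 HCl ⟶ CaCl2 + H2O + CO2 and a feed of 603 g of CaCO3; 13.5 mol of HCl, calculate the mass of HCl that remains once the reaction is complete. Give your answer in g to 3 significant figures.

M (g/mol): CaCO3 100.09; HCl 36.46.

52.9 g

n(CaCO3) = 603.0 / 100.09 = 6.025 mol
n(HCl) = 13.50 mol
n/ν → CaCO3: 6.025, HCl: 6.750; CaCO3 is limiting.
HCl consumed = (2/1) × 6.025 = 12.05 mol
HCl remaining = 13.50 − 12.05 = 1.450 mol
mass = 1.450 × 36.46 = 52.87 g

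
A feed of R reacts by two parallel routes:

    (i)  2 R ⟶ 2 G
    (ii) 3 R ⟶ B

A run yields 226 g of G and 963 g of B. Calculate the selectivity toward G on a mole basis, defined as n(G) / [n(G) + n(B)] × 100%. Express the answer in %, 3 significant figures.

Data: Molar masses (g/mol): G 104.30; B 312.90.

n(G) = 226 / 104.30 = 2.167 mol
n(B) = 963 / 312.90 = 3.078 mol
selectivity = 2.167/(2.167+3.078) × 100 = 41.32 %

41.3 %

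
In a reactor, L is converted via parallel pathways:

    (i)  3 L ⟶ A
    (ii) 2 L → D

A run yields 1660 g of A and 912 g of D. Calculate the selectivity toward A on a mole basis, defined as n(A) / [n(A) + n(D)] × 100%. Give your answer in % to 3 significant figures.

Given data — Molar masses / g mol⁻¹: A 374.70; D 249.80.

n(A) = 1660 / 374.70 = 4.430 mol
n(D) = 912 / 249.80 = 3.651 mol
selectivity = 4.430/(4.430+3.651) × 100 = 54.82 %

54.8 %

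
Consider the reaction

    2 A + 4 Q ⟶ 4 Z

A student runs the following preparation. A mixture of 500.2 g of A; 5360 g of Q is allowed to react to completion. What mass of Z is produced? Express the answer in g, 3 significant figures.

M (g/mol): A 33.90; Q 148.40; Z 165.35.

n(A) = 500.2 / 33.90 = 14.76 mol
n(Q) = 5360 / 148.40 = 36.12 mol
n/ν → A: 7.380, Q: 9.030; A is limiting.
n(Z) = (4/2) × 14.76 = 29.52 mol
mass = 29.52 × 165.35 = 4881 g

4880 g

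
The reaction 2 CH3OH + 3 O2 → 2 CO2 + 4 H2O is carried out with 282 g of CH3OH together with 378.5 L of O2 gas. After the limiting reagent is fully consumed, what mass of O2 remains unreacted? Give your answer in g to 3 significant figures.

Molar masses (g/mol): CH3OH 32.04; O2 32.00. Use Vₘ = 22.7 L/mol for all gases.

n(CH3OH) = 282.0 / 32.04 = 8.801 mol
n(O2) = 378.5 / 22.7 = 16.67 mol
n/ν for CH3OH = 8.801/2 = 4.401
n/ν for O2 = 16.67/3 = 5.557
Smallest n/ν is CH3OH → limiting reagent.
O2 consumed = (3/2) × 8.801 = 13.20 mol
O2 remaining = 16.67 − 13.20 = 3.470 mol
mass = 3.470 × 32.00 = 111.0 g

111 g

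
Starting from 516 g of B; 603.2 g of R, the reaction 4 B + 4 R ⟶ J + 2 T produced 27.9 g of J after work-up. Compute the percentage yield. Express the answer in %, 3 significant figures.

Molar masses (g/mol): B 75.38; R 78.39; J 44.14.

36.9 %

n(B) = 516.0 / 75.38 = 6.845 mol
n(R) = 603.2 / 78.39 = 7.695 mol
n/ν → B: 1.711, R: 1.924; B is limiting.
theoretical n(J) = (1/4) × 6.845 = 1.711 mol → 75.52 g
% yield = 27.9 / 75.52 × 100 = 36.94 %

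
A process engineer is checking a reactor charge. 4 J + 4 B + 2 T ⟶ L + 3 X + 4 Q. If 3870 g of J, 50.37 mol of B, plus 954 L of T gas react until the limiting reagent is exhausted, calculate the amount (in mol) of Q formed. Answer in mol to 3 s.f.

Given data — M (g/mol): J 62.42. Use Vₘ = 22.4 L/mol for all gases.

n(J) = 3870 / 62.42 = 62.00 mol
n(B) = 50.37 mol
n(T) = 954.0 / 22.4 = 42.59 mol
n/ν → J: 15.50, B: 12.59, T: 21.30; B is limiting.
n(Q) = (4/4) × 50.37 = 50.37 mol

50.4 mol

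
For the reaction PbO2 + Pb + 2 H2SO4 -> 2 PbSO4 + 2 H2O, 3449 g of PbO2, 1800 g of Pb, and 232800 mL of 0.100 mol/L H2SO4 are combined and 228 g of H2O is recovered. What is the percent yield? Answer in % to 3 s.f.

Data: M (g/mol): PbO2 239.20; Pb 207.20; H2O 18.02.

n(PbO2) = 3449 / 239.20 = 14.42 mol
n(Pb) = 1800 / 207.20 = 8.687 mol
n(H2SO4) = 0.100 × 232800/1000 = 23.28 mol
n/ν for PbO2 = 14.42/1 = 14.42
n/ν for Pb = 8.687/1 = 8.687
n/ν for H2SO4 = 23.28/2 = 11.64
Smallest n/ν is Pb → limiting reagent.
theoretical n(H2O) = (2/1) × 8.687 = 17.37 mol → 313.0 g
% yield = 228 / 313.0 × 100 = 72.84 %

72.8 %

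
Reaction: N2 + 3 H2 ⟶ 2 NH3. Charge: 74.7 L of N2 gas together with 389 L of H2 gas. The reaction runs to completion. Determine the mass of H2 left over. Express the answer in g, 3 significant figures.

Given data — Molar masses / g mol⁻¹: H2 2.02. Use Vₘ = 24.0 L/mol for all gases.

n(N2) = 74.70 / 24.0 = 3.113 mol
n(H2) = 389.0 / 24.0 = 16.21 mol
n/ν for N2 = 3.113/1 = 3.113
n/ν for H2 = 16.21/3 = 5.403
Smallest n/ν is N2 → limiting reagent.
H2 consumed = (3/1) × 3.113 = 9.339 mol
H2 remaining = 16.21 − 9.339 = 6.871 mol
mass = 6.871 × 2.02 = 13.88 g

13.9 g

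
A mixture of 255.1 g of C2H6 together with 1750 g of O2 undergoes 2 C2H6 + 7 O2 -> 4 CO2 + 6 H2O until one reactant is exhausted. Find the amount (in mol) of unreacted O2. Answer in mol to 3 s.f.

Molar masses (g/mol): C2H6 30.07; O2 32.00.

25.0 mol

n(C2H6) = 255.1 / 30.07 = 8.484 mol
n(O2) = 1750 / 32.00 = 54.69 mol
n/ν → C2H6: 4.242, O2: 7.813; C2H6 is limiting.
O2 consumed = (7/2) × 8.484 = 29.69 mol
O2 remaining = 54.69 − 29.69 = 25.00 mol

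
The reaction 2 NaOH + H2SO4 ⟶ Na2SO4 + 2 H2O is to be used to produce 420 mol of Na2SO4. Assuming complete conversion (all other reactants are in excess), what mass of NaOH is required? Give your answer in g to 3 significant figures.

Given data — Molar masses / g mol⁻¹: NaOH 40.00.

33600 g

n(Na2SO4) = 420.0 mol
n(NaOH) = (2/1) × 420.0 = 840.0 mol
mass = 840.0 × 40.00 = 33600 g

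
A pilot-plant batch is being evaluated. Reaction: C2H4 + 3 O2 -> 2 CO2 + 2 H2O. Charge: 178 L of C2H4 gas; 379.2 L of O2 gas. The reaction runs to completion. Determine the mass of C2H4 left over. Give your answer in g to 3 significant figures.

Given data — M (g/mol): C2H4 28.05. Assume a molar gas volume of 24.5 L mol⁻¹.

59.1 g

n(C2H4) = 178.0 / 24.5 = 7.265 mol
n(O2) = 379.2 / 24.5 = 15.48 mol
n/ν for C2H4 = 7.265/1 = 7.265
n/ν for O2 = 15.48/3 = 5.160
Smallest n/ν is O2 → limiting reagent.
C2H4 consumed = (1/3) × 15.48 = 5.160 mol
C2H4 remaining = 7.265 − 5.160 = 2.105 mol
mass = 2.105 × 28.05 = 59.05 g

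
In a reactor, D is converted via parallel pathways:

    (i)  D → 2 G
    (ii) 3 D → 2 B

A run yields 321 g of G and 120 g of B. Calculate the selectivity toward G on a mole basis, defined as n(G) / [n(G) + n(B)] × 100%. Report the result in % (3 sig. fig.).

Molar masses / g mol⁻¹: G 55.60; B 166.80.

88.9 %

n(G) = 321 / 55.60 = 5.773 mol
n(B) = 120 / 166.80 = 0.7194 mol
selectivity = 5.773/(5.773+0.7194) × 100 = 88.92 %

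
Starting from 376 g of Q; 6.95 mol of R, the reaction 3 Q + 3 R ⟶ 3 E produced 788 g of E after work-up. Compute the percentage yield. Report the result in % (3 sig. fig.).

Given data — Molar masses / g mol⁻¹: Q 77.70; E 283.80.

n(Q) = 376.0 / 77.70 = 4.839 mol
n(R) = 6.950 mol
n/ν → Q: 1.613, R: 2.317; Q is limiting.
theoretical n(E) = (3/3) × 4.839 = 4.839 mol → 1373 g
% yield = 788 / 1373 × 100 = 57.39 %

57.4 %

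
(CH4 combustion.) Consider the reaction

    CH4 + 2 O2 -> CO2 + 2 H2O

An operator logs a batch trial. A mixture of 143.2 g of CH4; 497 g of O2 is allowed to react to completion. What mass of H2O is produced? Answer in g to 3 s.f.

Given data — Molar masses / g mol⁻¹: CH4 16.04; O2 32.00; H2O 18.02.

n(CH4) = 143.2 / 16.04 = 8.928 mol
n(O2) = 497.0 / 32.00 = 15.53 mol
n/ν for CH4 = 8.928/1 = 8.928
n/ν for O2 = 15.53/2 = 7.765
Smallest n/ν is O2 → limiting reagent.
n(H2O) = (2/2) × 15.53 = 15.53 mol
mass = 15.53 × 18.02 = 279.9 g

280 g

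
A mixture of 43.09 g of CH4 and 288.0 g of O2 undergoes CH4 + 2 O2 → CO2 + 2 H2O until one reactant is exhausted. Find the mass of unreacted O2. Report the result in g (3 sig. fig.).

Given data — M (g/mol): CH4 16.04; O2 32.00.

116 g

n(CH4) = 43.09 / 16.04 = 2.686 mol
n(O2) = 288.0 / 32.00 = 9.000 mol
n/ν for CH4 = 2.686/1 = 2.686
n/ν for O2 = 9.000/2 = 4.500
Smallest n/ν is CH4 → limiting reagent.
O2 consumed = (2/1) × 2.686 = 5.372 mol
O2 remaining = 9.000 − 5.372 = 3.628 mol
mass = 3.628 × 32.00 = 116.1 g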